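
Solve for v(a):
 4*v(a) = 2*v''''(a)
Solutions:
 v(a) = C1*exp(-2^(1/4)*a) + C2*exp(2^(1/4)*a) + C3*sin(2^(1/4)*a) + C4*cos(2^(1/4)*a)


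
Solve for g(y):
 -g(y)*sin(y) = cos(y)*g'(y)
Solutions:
 g(y) = C1*cos(y)


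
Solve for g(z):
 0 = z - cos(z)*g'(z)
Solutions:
 g(z) = C1 + Integral(z/cos(z), z)


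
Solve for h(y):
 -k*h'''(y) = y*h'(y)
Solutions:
 h(y) = C1 + Integral(C2*airyai(y*(-1/k)^(1/3)) + C3*airybi(y*(-1/k)^(1/3)), y)


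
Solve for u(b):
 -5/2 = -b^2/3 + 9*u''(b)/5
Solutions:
 u(b) = C1 + C2*b + 5*b^4/324 - 25*b^2/36


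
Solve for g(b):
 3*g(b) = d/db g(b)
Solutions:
 g(b) = C1*exp(3*b)


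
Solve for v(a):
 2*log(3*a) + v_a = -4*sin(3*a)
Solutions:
 v(a) = C1 - 2*a*log(a) - 2*a*log(3) + 2*a + 4*cos(3*a)/3


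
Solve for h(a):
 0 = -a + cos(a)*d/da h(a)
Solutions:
 h(a) = C1 + Integral(a/cos(a), a)


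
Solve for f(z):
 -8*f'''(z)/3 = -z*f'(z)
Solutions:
 f(z) = C1 + Integral(C2*airyai(3^(1/3)*z/2) + C3*airybi(3^(1/3)*z/2), z)


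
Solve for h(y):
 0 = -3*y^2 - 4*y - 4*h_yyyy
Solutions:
 h(y) = C1 + C2*y + C3*y^2 + C4*y^3 - y^6/480 - y^5/120


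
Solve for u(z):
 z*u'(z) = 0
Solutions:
 u(z) = C1


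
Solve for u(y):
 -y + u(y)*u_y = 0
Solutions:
 u(y) = -sqrt(C1 + y^2)
 u(y) = sqrt(C1 + y^2)


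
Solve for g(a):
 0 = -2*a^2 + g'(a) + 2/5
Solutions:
 g(a) = C1 + 2*a^3/3 - 2*a/5


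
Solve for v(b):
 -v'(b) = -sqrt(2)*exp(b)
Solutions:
 v(b) = C1 + sqrt(2)*exp(b)


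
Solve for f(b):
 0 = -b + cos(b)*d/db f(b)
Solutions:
 f(b) = C1 + Integral(b/cos(b), b)


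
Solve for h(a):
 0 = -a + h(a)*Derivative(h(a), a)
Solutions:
 h(a) = -sqrt(C1 + a^2)
 h(a) = sqrt(C1 + a^2)


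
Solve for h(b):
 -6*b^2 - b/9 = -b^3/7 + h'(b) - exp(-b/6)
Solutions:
 h(b) = C1 + b^4/28 - 2*b^3 - b^2/18 - 6*exp(-b/6)


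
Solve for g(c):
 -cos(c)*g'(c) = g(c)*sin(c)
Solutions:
 g(c) = C1*cos(c)


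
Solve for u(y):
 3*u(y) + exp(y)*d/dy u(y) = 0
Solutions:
 u(y) = C1*exp(3*exp(-y))


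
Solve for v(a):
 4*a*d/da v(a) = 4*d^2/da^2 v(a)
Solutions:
 v(a) = C1 + C2*erfi(sqrt(2)*a/2)


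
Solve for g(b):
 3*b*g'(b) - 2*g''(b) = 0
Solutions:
 g(b) = C1 + C2*erfi(sqrt(3)*b/2)


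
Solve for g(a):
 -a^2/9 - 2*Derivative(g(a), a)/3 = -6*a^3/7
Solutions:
 g(a) = C1 + 9*a^4/28 - a^3/18


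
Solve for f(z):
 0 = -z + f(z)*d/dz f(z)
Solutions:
 f(z) = -sqrt(C1 + z^2)
 f(z) = sqrt(C1 + z^2)


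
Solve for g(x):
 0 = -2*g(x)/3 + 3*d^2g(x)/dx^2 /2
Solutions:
 g(x) = C1*exp(-2*x/3) + C2*exp(2*x/3)


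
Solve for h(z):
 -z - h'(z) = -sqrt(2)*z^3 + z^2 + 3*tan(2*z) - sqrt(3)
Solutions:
 h(z) = C1 + sqrt(2)*z^4/4 - z^3/3 - z^2/2 + sqrt(3)*z + 3*log(cos(2*z))/2


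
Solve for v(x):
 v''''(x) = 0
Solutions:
 v(x) = C1 + C2*x + C3*x^2 + C4*x^3


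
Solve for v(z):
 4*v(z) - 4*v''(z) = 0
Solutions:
 v(z) = C1*exp(-z) + C2*exp(z)


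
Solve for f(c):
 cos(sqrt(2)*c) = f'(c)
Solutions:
 f(c) = C1 + sqrt(2)*sin(sqrt(2)*c)/2


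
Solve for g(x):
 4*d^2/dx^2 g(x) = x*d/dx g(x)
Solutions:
 g(x) = C1 + C2*erfi(sqrt(2)*x/4)


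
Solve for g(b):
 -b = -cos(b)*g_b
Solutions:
 g(b) = C1 + Integral(b/cos(b), b)


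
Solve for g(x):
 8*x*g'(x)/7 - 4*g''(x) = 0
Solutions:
 g(x) = C1 + C2*erfi(sqrt(7)*x/7)


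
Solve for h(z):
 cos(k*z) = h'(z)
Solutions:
 h(z) = C1 + sin(k*z)/k


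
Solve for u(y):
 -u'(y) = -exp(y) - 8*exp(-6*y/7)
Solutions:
 u(y) = C1 + exp(y) - 28*exp(-6*y/7)/3


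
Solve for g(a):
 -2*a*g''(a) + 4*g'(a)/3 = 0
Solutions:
 g(a) = C1 + C2*a^(5/3)


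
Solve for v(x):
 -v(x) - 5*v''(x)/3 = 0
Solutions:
 v(x) = C1*sin(sqrt(15)*x/5) + C2*cos(sqrt(15)*x/5)


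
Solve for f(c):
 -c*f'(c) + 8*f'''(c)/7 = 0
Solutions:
 f(c) = C1 + Integral(C2*airyai(7^(1/3)*c/2) + C3*airybi(7^(1/3)*c/2), c)


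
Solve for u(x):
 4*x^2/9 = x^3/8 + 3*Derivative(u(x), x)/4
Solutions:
 u(x) = C1 - x^4/24 + 16*x^3/81


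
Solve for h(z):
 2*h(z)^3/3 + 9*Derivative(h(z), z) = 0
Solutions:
 h(z) = -3*sqrt(6)*sqrt(-1/(C1 - 2*z))/2
 h(z) = 3*sqrt(6)*sqrt(-1/(C1 - 2*z))/2


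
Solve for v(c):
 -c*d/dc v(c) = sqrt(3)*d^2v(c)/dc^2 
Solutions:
 v(c) = C1 + C2*erf(sqrt(2)*3^(3/4)*c/6)


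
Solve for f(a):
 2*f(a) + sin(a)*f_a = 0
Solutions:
 f(a) = C1*(cos(a) + 1)/(cos(a) - 1)


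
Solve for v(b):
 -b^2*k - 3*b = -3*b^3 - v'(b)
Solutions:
 v(b) = C1 - 3*b^4/4 + b^3*k/3 + 3*b^2/2


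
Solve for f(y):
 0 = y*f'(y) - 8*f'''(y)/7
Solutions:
 f(y) = C1 + Integral(C2*airyai(7^(1/3)*y/2) + C3*airybi(7^(1/3)*y/2), y)


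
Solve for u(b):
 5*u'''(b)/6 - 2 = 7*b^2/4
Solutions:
 u(b) = C1 + C2*b + C3*b^2 + 7*b^5/200 + 2*b^3/5


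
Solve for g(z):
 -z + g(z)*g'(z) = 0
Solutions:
 g(z) = -sqrt(C1 + z^2)
 g(z) = sqrt(C1 + z^2)


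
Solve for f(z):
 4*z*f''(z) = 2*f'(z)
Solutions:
 f(z) = C1 + C2*z^(3/2)


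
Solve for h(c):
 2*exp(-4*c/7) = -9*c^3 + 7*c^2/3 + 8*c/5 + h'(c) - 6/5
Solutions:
 h(c) = C1 + 9*c^4/4 - 7*c^3/9 - 4*c^2/5 + 6*c/5 - 7*exp(-4*c/7)/2


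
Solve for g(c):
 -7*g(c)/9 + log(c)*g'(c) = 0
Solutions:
 g(c) = C1*exp(7*li(c)/9)


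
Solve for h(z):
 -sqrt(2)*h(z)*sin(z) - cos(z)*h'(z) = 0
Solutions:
 h(z) = C1*cos(z)^(sqrt(2))


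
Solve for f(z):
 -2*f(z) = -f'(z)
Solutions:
 f(z) = C1*exp(2*z)


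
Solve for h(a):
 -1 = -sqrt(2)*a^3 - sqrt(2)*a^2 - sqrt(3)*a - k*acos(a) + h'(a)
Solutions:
 h(a) = C1 + sqrt(2)*a^4/4 + sqrt(2)*a^3/3 + sqrt(3)*a^2/2 - a + k*(a*acos(a) - sqrt(1 - a^2))


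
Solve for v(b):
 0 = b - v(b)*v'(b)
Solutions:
 v(b) = -sqrt(C1 + b^2)
 v(b) = sqrt(C1 + b^2)


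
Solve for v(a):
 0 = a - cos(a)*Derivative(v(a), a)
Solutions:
 v(a) = C1 + Integral(a/cos(a), a)


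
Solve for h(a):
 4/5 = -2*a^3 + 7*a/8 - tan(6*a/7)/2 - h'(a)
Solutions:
 h(a) = C1 - a^4/2 + 7*a^2/16 - 4*a/5 + 7*log(cos(6*a/7))/12


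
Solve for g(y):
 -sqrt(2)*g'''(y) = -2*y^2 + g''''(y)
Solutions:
 g(y) = C1 + C2*y + C3*y^2 + C4*exp(-sqrt(2)*y) + sqrt(2)*y^5/60 - y^4/12 + sqrt(2)*y^3/6


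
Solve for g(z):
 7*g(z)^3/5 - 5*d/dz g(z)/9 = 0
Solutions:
 g(z) = -5*sqrt(2)*sqrt(-1/(C1 + 63*z))/2
 g(z) = 5*sqrt(2)*sqrt(-1/(C1 + 63*z))/2


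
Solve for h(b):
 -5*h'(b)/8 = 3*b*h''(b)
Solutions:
 h(b) = C1 + C2*b^(19/24)


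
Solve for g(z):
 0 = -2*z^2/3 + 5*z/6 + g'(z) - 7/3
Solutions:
 g(z) = C1 + 2*z^3/9 - 5*z^2/12 + 7*z/3


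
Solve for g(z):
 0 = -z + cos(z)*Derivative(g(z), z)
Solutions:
 g(z) = C1 + Integral(z/cos(z), z)


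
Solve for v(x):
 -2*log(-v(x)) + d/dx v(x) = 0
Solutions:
 -li(-v(x)) = C1 + 2*x


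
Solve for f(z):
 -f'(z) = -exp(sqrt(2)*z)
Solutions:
 f(z) = C1 + sqrt(2)*exp(sqrt(2)*z)/2


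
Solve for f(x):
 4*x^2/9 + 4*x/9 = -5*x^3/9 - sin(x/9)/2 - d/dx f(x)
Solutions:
 f(x) = C1 - 5*x^4/36 - 4*x^3/27 - 2*x^2/9 + 9*cos(x/9)/2


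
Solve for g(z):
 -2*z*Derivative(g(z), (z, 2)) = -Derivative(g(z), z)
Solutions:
 g(z) = C1 + C2*z^(3/2)


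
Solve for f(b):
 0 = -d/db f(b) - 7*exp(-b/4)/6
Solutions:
 f(b) = C1 + 14*exp(-b/4)/3


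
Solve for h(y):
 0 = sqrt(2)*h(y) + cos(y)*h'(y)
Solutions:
 h(y) = C1*(sin(y) - 1)^(sqrt(2)/2)/(sin(y) + 1)^(sqrt(2)/2)


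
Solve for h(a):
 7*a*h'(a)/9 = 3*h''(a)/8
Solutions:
 h(a) = C1 + C2*erfi(2*sqrt(21)*a/9)


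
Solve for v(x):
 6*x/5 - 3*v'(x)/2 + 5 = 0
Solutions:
 v(x) = C1 + 2*x^2/5 + 10*x/3


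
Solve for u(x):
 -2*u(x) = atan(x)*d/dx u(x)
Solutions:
 u(x) = C1*exp(-2*Integral(1/atan(x), x))


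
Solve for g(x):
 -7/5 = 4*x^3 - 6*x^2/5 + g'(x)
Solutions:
 g(x) = C1 - x^4 + 2*x^3/5 - 7*x/5


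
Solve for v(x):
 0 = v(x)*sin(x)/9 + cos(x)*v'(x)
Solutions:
 v(x) = C1*cos(x)^(1/9)


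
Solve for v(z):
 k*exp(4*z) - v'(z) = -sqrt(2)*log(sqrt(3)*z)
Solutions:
 v(z) = C1 + k*exp(4*z)/4 + sqrt(2)*z*log(z) + sqrt(2)*z*(-1 + log(3)/2)


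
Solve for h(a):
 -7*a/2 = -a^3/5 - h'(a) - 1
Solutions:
 h(a) = C1 - a^4/20 + 7*a^2/4 - a


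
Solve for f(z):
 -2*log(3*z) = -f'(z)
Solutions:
 f(z) = C1 + 2*z*log(z) - 2*z + z*log(9)


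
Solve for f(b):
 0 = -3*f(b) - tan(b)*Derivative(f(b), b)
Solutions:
 f(b) = C1/sin(b)^3


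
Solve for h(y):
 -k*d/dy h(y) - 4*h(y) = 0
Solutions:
 h(y) = C1*exp(-4*y/k)


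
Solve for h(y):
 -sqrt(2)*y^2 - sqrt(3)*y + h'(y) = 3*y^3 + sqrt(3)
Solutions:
 h(y) = C1 + 3*y^4/4 + sqrt(2)*y^3/3 + sqrt(3)*y^2/2 + sqrt(3)*y


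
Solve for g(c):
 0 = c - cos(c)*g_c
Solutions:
 g(c) = C1 + Integral(c/cos(c), c)


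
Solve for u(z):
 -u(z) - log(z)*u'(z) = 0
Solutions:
 u(z) = C1*exp(-li(z))


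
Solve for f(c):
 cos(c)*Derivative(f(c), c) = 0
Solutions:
 f(c) = C1


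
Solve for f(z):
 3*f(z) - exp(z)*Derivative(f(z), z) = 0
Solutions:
 f(z) = C1*exp(-3*exp(-z))


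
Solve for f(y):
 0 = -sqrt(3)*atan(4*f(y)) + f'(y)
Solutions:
 Integral(1/atan(4*_y), (_y, f(y))) = C1 + sqrt(3)*y


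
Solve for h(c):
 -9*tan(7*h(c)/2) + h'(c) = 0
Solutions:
 h(c) = -2*asin(C1*exp(63*c/2))/7 + 2*pi/7
 h(c) = 2*asin(C1*exp(63*c/2))/7


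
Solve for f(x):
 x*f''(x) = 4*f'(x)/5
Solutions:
 f(x) = C1 + C2*x^(9/5)


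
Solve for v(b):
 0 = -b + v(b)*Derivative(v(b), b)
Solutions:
 v(b) = -sqrt(C1 + b^2)
 v(b) = sqrt(C1 + b^2)


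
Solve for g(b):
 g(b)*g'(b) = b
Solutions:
 g(b) = -sqrt(C1 + b^2)
 g(b) = sqrt(C1 + b^2)


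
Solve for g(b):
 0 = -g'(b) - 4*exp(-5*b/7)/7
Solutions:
 g(b) = C1 + 4*exp(-5*b/7)/5


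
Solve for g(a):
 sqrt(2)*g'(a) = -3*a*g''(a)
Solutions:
 g(a) = C1 + C2*a^(1 - sqrt(2)/3)


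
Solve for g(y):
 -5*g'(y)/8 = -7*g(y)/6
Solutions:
 g(y) = C1*exp(28*y/15)


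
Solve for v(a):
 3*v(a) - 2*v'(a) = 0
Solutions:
 v(a) = C1*exp(3*a/2)


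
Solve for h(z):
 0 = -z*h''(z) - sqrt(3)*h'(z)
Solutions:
 h(z) = C1 + C2*z^(1 - sqrt(3))


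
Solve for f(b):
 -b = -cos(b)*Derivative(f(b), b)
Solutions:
 f(b) = C1 + Integral(b/cos(b), b)


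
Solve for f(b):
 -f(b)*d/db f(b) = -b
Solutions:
 f(b) = -sqrt(C1 + b^2)
 f(b) = sqrt(C1 + b^2)


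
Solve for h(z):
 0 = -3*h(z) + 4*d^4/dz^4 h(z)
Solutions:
 h(z) = C1*exp(-sqrt(2)*3^(1/4)*z/2) + C2*exp(sqrt(2)*3^(1/4)*z/2) + C3*sin(sqrt(2)*3^(1/4)*z/2) + C4*cos(sqrt(2)*3^(1/4)*z/2)


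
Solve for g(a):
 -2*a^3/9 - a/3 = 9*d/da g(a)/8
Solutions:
 g(a) = C1 - 4*a^4/81 - 4*a^2/27


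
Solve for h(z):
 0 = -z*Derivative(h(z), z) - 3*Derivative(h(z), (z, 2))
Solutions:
 h(z) = C1 + C2*erf(sqrt(6)*z/6)


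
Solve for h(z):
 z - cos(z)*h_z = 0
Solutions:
 h(z) = C1 + Integral(z/cos(z), z)


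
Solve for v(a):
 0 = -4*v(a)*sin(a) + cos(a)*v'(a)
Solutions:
 v(a) = C1/cos(a)^4


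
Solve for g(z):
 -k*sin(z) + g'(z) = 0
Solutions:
 g(z) = C1 - k*cos(z)


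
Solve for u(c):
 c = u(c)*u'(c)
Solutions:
 u(c) = -sqrt(C1 + c^2)
 u(c) = sqrt(C1 + c^2)


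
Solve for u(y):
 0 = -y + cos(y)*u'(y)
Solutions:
 u(y) = C1 + Integral(y/cos(y), y)


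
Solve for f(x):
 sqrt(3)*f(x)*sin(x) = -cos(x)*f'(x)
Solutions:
 f(x) = C1*cos(x)^(sqrt(3))


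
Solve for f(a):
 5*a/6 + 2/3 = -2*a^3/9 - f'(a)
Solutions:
 f(a) = C1 - a^4/18 - 5*a^2/12 - 2*a/3


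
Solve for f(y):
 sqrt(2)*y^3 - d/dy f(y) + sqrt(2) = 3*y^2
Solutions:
 f(y) = C1 + sqrt(2)*y^4/4 - y^3 + sqrt(2)*y


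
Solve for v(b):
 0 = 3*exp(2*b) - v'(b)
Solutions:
 v(b) = C1 + 3*exp(2*b)/2


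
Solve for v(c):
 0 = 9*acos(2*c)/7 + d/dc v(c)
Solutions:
 v(c) = C1 - 9*c*acos(2*c)/7 + 9*sqrt(1 - 4*c^2)/14


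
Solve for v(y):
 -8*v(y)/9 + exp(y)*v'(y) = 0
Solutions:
 v(y) = C1*exp(-8*exp(-y)/9)


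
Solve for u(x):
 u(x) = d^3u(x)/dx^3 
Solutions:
 u(x) = C3*exp(x) + (C1*sin(sqrt(3)*x/2) + C2*cos(sqrt(3)*x/2))*exp(-x/2)


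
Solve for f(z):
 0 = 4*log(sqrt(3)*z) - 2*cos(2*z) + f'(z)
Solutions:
 f(z) = C1 - 4*z*log(z) - 2*z*log(3) + 4*z + sin(2*z)


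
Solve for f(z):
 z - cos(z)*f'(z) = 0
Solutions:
 f(z) = C1 + Integral(z/cos(z), z)


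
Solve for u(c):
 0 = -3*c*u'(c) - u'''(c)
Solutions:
 u(c) = C1 + Integral(C2*airyai(-3^(1/3)*c) + C3*airybi(-3^(1/3)*c), c)


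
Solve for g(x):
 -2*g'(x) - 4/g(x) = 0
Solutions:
 g(x) = -sqrt(C1 - 4*x)
 g(x) = sqrt(C1 - 4*x)


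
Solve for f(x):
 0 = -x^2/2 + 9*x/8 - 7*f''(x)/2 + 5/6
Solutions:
 f(x) = C1 + C2*x - x^4/84 + 3*x^3/56 + 5*x^2/42


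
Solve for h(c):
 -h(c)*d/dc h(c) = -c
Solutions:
 h(c) = -sqrt(C1 + c^2)
 h(c) = sqrt(C1 + c^2)


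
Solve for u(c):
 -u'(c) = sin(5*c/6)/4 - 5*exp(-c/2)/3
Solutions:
 u(c) = C1 + 3*cos(5*c/6)/10 - 10*exp(-c/2)/3


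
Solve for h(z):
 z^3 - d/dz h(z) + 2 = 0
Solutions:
 h(z) = C1 + z^4/4 + 2*z


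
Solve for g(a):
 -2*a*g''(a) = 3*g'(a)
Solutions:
 g(a) = C1 + C2/sqrt(a)


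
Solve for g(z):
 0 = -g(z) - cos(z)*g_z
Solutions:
 g(z) = C1*sqrt(sin(z) - 1)/sqrt(sin(z) + 1)


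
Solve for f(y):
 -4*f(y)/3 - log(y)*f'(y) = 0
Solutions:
 f(y) = C1*exp(-4*li(y)/3)


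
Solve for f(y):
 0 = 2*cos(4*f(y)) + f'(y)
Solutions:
 f(y) = -asin((C1 + exp(16*y))/(C1 - exp(16*y)))/4 + pi/4
 f(y) = asin((C1 + exp(16*y))/(C1 - exp(16*y)))/4


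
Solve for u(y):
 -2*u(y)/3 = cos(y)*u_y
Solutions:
 u(y) = C1*(sin(y) - 1)^(1/3)/(sin(y) + 1)^(1/3)


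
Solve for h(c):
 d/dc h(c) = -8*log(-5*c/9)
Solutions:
 h(c) = C1 - 8*c*log(-c) + 8*c*(-log(5) + 1 + 2*log(3))


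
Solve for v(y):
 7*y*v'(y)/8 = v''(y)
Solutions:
 v(y) = C1 + C2*erfi(sqrt(7)*y/4)


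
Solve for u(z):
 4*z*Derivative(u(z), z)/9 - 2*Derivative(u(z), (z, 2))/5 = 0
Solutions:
 u(z) = C1 + C2*erfi(sqrt(5)*z/3)


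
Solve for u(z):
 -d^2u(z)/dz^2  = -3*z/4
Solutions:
 u(z) = C1 + C2*z + z^3/8


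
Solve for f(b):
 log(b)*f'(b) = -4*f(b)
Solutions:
 f(b) = C1*exp(-4*li(b))


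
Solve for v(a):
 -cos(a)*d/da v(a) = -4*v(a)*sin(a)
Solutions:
 v(a) = C1/cos(a)^4


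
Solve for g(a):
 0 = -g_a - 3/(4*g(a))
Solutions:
 g(a) = -sqrt(C1 - 6*a)/2
 g(a) = sqrt(C1 - 6*a)/2


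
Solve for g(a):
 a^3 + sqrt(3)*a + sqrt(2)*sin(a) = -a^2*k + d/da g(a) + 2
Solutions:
 g(a) = C1 + a^4/4 + a^3*k/3 + sqrt(3)*a^2/2 - 2*a - sqrt(2)*cos(a)


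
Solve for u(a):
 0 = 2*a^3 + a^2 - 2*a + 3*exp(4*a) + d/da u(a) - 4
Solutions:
 u(a) = C1 - a^4/2 - a^3/3 + a^2 + 4*a - 3*exp(4*a)/4


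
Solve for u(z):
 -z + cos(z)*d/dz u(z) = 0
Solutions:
 u(z) = C1 + Integral(z/cos(z), z)


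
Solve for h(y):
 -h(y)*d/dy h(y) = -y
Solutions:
 h(y) = -sqrt(C1 + y^2)
 h(y) = sqrt(C1 + y^2)


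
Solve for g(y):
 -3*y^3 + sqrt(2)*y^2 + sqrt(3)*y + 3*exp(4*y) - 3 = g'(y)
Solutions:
 g(y) = C1 - 3*y^4/4 + sqrt(2)*y^3/3 + sqrt(3)*y^2/2 - 3*y + 3*exp(4*y)/4


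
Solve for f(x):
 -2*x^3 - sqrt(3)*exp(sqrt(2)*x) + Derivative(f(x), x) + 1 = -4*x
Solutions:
 f(x) = C1 + x^4/2 - 2*x^2 - x + sqrt(6)*exp(sqrt(2)*x)/2


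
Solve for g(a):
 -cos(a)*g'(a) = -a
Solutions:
 g(a) = C1 + Integral(a/cos(a), a)


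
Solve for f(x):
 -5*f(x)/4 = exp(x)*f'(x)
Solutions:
 f(x) = C1*exp(5*exp(-x)/4)


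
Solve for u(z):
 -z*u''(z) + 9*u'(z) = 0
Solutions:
 u(z) = C1 + C2*z^10


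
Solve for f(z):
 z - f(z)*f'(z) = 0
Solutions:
 f(z) = -sqrt(C1 + z^2)
 f(z) = sqrt(C1 + z^2)


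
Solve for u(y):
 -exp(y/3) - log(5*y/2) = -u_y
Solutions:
 u(y) = C1 + y*log(y) + y*(-1 - log(2) + log(5)) + 3*exp(y/3)


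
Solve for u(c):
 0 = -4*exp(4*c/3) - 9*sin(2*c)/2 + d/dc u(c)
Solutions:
 u(c) = C1 + 3*exp(4*c/3) - 9*cos(2*c)/4


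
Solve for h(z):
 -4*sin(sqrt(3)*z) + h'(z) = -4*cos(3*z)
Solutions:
 h(z) = C1 - 4*sin(3*z)/3 - 4*sqrt(3)*cos(sqrt(3)*z)/3


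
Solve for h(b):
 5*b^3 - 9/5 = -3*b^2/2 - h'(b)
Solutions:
 h(b) = C1 - 5*b^4/4 - b^3/2 + 9*b/5


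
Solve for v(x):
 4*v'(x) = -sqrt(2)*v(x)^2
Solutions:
 v(x) = 4/(C1 + sqrt(2)*x)


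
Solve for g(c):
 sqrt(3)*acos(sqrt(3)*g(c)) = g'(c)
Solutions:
 Integral(1/acos(sqrt(3)*_y), (_y, g(c))) = C1 + sqrt(3)*c


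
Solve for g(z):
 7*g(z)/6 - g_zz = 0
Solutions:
 g(z) = C1*exp(-sqrt(42)*z/6) + C2*exp(sqrt(42)*z/6)


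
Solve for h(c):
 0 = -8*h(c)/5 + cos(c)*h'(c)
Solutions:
 h(c) = C1*(sin(c) + 1)^(4/5)/(sin(c) - 1)^(4/5)


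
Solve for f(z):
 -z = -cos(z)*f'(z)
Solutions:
 f(z) = C1 + Integral(z/cos(z), z)


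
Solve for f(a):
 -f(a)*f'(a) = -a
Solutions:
 f(a) = -sqrt(C1 + a^2)
 f(a) = sqrt(C1 + a^2)


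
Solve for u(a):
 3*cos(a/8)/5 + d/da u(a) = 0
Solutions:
 u(a) = C1 - 24*sin(a/8)/5


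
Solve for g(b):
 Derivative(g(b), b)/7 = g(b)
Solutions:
 g(b) = C1*exp(7*b)


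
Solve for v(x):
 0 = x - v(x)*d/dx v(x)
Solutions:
 v(x) = -sqrt(C1 + x^2)
 v(x) = sqrt(C1 + x^2)


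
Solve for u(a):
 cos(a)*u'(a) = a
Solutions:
 u(a) = C1 + Integral(a/cos(a), a)


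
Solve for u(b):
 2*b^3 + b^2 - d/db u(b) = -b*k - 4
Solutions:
 u(b) = C1 + b^4/2 + b^3/3 + b^2*k/2 + 4*b


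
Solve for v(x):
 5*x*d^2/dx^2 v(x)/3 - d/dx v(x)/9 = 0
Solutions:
 v(x) = C1 + C2*x^(16/15)


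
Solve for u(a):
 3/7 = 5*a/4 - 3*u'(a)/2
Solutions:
 u(a) = C1 + 5*a^2/12 - 2*a/7


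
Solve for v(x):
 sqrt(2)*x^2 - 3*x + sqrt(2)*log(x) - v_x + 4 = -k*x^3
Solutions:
 v(x) = C1 + k*x^4/4 + sqrt(2)*x^3/3 - 3*x^2/2 + sqrt(2)*x*log(x) - sqrt(2)*x + 4*x


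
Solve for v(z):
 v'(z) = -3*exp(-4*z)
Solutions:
 v(z) = C1 + 3*exp(-4*z)/4


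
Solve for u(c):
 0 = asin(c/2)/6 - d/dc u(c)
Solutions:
 u(c) = C1 + c*asin(c/2)/6 + sqrt(4 - c^2)/6


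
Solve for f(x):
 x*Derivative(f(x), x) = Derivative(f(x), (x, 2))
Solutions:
 f(x) = C1 + C2*erfi(sqrt(2)*x/2)


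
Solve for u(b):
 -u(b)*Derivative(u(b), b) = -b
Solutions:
 u(b) = -sqrt(C1 + b^2)
 u(b) = sqrt(C1 + b^2)


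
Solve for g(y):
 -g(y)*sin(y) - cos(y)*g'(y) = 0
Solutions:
 g(y) = C1*cos(y)


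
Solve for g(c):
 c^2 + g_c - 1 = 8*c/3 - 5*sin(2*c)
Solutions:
 g(c) = C1 - c^3/3 + 4*c^2/3 + c + 5*cos(2*c)/2


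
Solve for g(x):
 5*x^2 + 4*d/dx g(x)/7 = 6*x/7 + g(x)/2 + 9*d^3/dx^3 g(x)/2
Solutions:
 g(x) = C1*exp(x*(16*882^(1/3)/(sqrt(1707321) + 1323)^(1/3) + 84^(1/3)*(sqrt(1707321) + 1323)^(1/3))/252)*sin(3^(1/6)*x*(-28^(1/3)*3^(2/3)*(sqrt(1707321) + 1323)^(1/3) + 48*98^(1/3)/(sqrt(1707321) + 1323)^(1/3))/252) + C2*exp(x*(16*882^(1/3)/(sqrt(1707321) + 1323)^(1/3) + 84^(1/3)*(sqrt(1707321) + 1323)^(1/3))/252)*cos(3^(1/6)*x*(-28^(1/3)*3^(2/3)*(sqrt(1707321) + 1323)^(1/3) + 48*98^(1/3)/(sqrt(1707321) + 1323)^(1/3))/252) + C3*exp(-x*(16*882^(1/3)/(sqrt(1707321) + 1323)^(1/3) + 84^(1/3)*(sqrt(1707321) + 1323)^(1/3))/126) + 10*x^2 + 148*x/7 + 1184/49


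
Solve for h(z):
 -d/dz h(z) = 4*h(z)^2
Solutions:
 h(z) = 1/(C1 + 4*z)


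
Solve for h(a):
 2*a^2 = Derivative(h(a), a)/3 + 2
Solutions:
 h(a) = C1 + 2*a^3 - 6*a


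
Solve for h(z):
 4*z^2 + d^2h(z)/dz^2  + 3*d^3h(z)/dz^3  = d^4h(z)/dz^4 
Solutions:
 h(z) = C1 + C2*z + C3*exp(z*(3 - sqrt(13))/2) + C4*exp(z*(3 + sqrt(13))/2) - z^4/3 + 4*z^3 - 40*z^2


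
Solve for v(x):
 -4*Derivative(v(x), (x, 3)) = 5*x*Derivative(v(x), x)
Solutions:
 v(x) = C1 + Integral(C2*airyai(-10^(1/3)*x/2) + C3*airybi(-10^(1/3)*x/2), x)


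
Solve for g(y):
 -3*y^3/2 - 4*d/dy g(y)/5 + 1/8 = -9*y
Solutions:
 g(y) = C1 - 15*y^4/32 + 45*y^2/8 + 5*y/32


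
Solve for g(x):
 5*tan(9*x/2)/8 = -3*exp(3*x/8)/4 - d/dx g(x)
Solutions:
 g(x) = C1 - 2*exp(3*x/8) + 5*log(cos(9*x/2))/36


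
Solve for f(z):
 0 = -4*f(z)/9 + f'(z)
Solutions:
 f(z) = C1*exp(4*z/9)


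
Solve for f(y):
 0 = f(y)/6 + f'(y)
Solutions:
 f(y) = C1*exp(-y/6)


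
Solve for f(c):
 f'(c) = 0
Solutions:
 f(c) = C1


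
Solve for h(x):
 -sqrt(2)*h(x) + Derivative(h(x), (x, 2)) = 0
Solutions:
 h(x) = C1*exp(-2^(1/4)*x) + C2*exp(2^(1/4)*x)


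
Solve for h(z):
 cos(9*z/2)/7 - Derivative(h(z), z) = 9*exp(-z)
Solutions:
 h(z) = C1 + 2*sin(9*z/2)/63 + 9*exp(-z)


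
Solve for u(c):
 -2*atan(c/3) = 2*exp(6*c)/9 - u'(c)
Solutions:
 u(c) = C1 + 2*c*atan(c/3) + exp(6*c)/27 - 3*log(c^2 + 9)


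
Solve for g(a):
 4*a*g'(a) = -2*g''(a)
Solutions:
 g(a) = C1 + C2*erf(a)


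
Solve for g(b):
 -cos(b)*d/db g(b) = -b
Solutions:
 g(b) = C1 + Integral(b/cos(b), b)


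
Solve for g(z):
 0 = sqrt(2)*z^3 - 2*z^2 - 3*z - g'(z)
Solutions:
 g(z) = C1 + sqrt(2)*z^4/4 - 2*z^3/3 - 3*z^2/2


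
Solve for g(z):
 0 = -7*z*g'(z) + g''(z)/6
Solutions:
 g(z) = C1 + C2*erfi(sqrt(21)*z)


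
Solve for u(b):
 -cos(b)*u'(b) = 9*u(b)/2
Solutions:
 u(b) = C1*(sin(b) - 1)^(1/4)*(sin(b)^2 - 2*sin(b) + 1)/((sin(b) + 1)^(1/4)*(sin(b)^2 + 2*sin(b) + 1))


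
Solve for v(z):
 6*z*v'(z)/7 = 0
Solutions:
 v(z) = C1


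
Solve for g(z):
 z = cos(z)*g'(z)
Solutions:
 g(z) = C1 + Integral(z/cos(z), z)


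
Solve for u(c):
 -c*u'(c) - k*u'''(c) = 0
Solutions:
 u(c) = C1 + Integral(C2*airyai(c*(-1/k)^(1/3)) + C3*airybi(c*(-1/k)^(1/3)), c)


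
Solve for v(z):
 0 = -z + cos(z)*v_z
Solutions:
 v(z) = C1 + Integral(z/cos(z), z)


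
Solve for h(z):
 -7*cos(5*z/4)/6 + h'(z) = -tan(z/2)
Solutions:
 h(z) = C1 + 2*log(cos(z/2)) + 14*sin(5*z/4)/15


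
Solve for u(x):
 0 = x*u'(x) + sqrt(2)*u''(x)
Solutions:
 u(x) = C1 + C2*erf(2^(1/4)*x/2)


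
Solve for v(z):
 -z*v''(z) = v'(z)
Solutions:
 v(z) = C1 + C2*log(z)


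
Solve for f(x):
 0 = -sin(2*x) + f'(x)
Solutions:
 f(x) = C1 - cos(2*x)/2


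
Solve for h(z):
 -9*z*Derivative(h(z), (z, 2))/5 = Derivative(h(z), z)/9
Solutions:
 h(z) = C1 + C2*z^(76/81)


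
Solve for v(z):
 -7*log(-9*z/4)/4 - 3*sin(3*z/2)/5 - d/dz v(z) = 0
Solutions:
 v(z) = C1 - 7*z*log(-z)/4 - 4*z*log(3) + z*log(6)/2 + 7*z/4 + 3*z*log(2) + 2*cos(3*z/2)/5


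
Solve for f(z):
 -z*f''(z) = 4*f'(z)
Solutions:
 f(z) = C1 + C2/z^3


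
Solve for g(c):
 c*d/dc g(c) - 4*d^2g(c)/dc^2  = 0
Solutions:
 g(c) = C1 + C2*erfi(sqrt(2)*c/4)


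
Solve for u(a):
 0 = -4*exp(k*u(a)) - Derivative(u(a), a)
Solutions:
 u(a) = Piecewise((log(1/(C1*k + 4*a*k))/k, Ne(k, 0)), (nan, True))
 u(a) = Piecewise((C1 - 4*a, Eq(k, 0)), (nan, True))


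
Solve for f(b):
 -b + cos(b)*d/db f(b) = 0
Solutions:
 f(b) = C1 + Integral(b/cos(b), b)


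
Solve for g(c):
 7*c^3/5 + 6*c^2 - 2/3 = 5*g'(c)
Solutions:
 g(c) = C1 + 7*c^4/100 + 2*c^3/5 - 2*c/15


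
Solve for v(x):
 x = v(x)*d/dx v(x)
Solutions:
 v(x) = -sqrt(C1 + x^2)
 v(x) = sqrt(C1 + x^2)


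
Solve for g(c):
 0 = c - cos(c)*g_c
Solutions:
 g(c) = C1 + Integral(c/cos(c), c)


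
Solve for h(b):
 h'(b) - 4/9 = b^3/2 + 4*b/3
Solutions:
 h(b) = C1 + b^4/8 + 2*b^2/3 + 4*b/9


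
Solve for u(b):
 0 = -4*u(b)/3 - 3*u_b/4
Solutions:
 u(b) = C1*exp(-16*b/9)


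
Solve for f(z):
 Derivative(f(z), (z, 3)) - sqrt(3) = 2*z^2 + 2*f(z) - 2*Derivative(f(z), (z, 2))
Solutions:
 f(z) = C1*exp(-z*(4/(3*sqrt(33) + 19)^(1/3) + (3*sqrt(33) + 19)^(1/3) + 4)/6)*sin(sqrt(3)*z*(-(3*sqrt(33) + 19)^(1/3) + 4/(3*sqrt(33) + 19)^(1/3))/6) + C2*exp(-z*(4/(3*sqrt(33) + 19)^(1/3) + (3*sqrt(33) + 19)^(1/3) + 4)/6)*cos(sqrt(3)*z*(-(3*sqrt(33) + 19)^(1/3) + 4/(3*sqrt(33) + 19)^(1/3))/6) + C3*exp(z*(-2 + 4/(3*sqrt(33) + 19)^(1/3) + (3*sqrt(33) + 19)^(1/3))/3) - z^2 - 2 - sqrt(3)/2


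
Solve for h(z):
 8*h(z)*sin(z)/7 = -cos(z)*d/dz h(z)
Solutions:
 h(z) = C1*cos(z)^(8/7)


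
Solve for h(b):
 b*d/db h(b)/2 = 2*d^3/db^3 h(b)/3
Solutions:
 h(b) = C1 + Integral(C2*airyai(6^(1/3)*b/2) + C3*airybi(6^(1/3)*b/2), b)


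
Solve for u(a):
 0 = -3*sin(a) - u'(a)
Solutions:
 u(a) = C1 + 3*cos(a)


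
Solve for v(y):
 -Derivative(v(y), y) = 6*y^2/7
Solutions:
 v(y) = C1 - 2*y^3/7


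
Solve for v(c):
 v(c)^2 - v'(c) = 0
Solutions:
 v(c) = -1/(C1 + c)


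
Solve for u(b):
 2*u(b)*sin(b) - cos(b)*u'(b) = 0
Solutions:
 u(b) = C1/cos(b)^2


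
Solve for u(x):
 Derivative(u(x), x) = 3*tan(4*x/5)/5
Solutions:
 u(x) = C1 - 3*log(cos(4*x/5))/4


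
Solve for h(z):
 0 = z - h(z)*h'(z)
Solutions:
 h(z) = -sqrt(C1 + z^2)
 h(z) = sqrt(C1 + z^2)


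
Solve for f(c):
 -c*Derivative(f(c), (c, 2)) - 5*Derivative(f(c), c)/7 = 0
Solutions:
 f(c) = C1 + C2*c^(2/7)


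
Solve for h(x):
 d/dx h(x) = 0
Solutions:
 h(x) = C1


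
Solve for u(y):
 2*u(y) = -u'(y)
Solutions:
 u(y) = C1*exp(-2*y)


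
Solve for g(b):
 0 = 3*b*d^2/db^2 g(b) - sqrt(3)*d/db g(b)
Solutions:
 g(b) = C1 + C2*b^(sqrt(3)/3 + 1)


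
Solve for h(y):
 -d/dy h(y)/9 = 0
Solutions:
 h(y) = C1


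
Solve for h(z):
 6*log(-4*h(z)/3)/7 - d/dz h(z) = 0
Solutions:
 -7*Integral(1/(log(-_y) - log(3) + 2*log(2)), (_y, h(z)))/6 = C1 - z


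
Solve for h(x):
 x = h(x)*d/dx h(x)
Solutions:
 h(x) = -sqrt(C1 + x^2)
 h(x) = sqrt(C1 + x^2)


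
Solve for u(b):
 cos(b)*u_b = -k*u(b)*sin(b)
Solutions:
 u(b) = C1*exp(k*log(cos(b)))


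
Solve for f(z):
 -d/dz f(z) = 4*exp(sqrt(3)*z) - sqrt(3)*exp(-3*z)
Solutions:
 f(z) = C1 - 4*sqrt(3)*exp(sqrt(3)*z)/3 - sqrt(3)*exp(-3*z)/3


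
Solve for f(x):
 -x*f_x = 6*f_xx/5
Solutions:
 f(x) = C1 + C2*erf(sqrt(15)*x/6)


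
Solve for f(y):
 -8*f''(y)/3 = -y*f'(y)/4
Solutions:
 f(y) = C1 + C2*erfi(sqrt(3)*y/8)


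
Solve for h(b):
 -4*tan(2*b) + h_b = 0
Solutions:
 h(b) = C1 - 2*log(cos(2*b))


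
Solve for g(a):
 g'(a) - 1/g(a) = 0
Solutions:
 g(a) = -sqrt(C1 + 2*a)
 g(a) = sqrt(C1 + 2*a)


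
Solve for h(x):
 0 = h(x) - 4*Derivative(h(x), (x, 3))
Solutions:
 h(x) = C3*exp(2^(1/3)*x/2) + (C1*sin(2^(1/3)*sqrt(3)*x/4) + C2*cos(2^(1/3)*sqrt(3)*x/4))*exp(-2^(1/3)*x/4)


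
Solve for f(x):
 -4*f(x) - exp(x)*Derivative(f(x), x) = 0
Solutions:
 f(x) = C1*exp(4*exp(-x))


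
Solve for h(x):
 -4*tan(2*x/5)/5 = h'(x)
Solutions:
 h(x) = C1 + 2*log(cos(2*x/5))


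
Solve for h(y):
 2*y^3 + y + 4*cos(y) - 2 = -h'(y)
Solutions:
 h(y) = C1 - y^4/2 - y^2/2 + 2*y - 4*sin(y)


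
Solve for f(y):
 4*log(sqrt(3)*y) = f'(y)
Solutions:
 f(y) = C1 + 4*y*log(y) - 4*y + y*log(9)


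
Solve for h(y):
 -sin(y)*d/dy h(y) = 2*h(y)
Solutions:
 h(y) = C1*(cos(y) + 1)/(cos(y) - 1)


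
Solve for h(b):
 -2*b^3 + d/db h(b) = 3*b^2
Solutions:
 h(b) = C1 + b^4/2 + b^3


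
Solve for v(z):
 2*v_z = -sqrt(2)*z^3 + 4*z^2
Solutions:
 v(z) = C1 - sqrt(2)*z^4/8 + 2*z^3/3


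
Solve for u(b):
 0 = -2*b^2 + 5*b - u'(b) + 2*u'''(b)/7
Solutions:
 u(b) = C1 + C2*exp(-sqrt(14)*b/2) + C3*exp(sqrt(14)*b/2) - 2*b^3/3 + 5*b^2/2 - 8*b/7


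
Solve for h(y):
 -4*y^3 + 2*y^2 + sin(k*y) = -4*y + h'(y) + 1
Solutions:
 h(y) = C1 - y^4 + 2*y^3/3 + 2*y^2 - y - cos(k*y)/k


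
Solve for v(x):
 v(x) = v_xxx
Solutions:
 v(x) = C3*exp(x) + (C1*sin(sqrt(3)*x/2) + C2*cos(sqrt(3)*x/2))*exp(-x/2)


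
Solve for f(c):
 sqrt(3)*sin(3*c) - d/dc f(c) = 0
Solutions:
 f(c) = C1 - sqrt(3)*cos(3*c)/3


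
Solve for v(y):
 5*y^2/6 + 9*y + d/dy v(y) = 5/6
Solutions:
 v(y) = C1 - 5*y^3/18 - 9*y^2/2 + 5*y/6


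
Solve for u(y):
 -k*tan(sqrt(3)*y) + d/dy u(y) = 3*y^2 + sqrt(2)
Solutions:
 u(y) = C1 - sqrt(3)*k*log(cos(sqrt(3)*y))/3 + y^3 + sqrt(2)*y


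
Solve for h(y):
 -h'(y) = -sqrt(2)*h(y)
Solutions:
 h(y) = C1*exp(sqrt(2)*y)


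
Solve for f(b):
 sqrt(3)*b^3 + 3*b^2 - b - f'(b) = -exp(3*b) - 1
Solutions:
 f(b) = C1 + sqrt(3)*b^4/4 + b^3 - b^2/2 + b + exp(3*b)/3


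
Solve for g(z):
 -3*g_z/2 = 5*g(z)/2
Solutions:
 g(z) = C1*exp(-5*z/3)


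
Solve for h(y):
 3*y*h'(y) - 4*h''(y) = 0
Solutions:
 h(y) = C1 + C2*erfi(sqrt(6)*y/4)


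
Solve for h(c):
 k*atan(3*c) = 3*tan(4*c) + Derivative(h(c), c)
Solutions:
 h(c) = C1 + k*(c*atan(3*c) - log(9*c^2 + 1)/6) + 3*log(cos(4*c))/4


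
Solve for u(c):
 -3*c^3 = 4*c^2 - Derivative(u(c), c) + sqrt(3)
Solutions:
 u(c) = C1 + 3*c^4/4 + 4*c^3/3 + sqrt(3)*c


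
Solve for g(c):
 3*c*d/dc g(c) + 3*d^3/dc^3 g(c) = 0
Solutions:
 g(c) = C1 + Integral(C2*airyai(-c) + C3*airybi(-c), c)


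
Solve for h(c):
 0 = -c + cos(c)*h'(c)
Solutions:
 h(c) = C1 + Integral(c/cos(c), c)


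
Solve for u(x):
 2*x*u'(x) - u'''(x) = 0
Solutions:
 u(x) = C1 + Integral(C2*airyai(2^(1/3)*x) + C3*airybi(2^(1/3)*x), x)


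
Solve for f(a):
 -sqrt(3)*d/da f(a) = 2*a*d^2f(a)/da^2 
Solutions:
 f(a) = C1 + C2*a^(1 - sqrt(3)/2)


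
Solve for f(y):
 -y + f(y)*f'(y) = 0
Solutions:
 f(y) = -sqrt(C1 + y^2)
 f(y) = sqrt(C1 + y^2)


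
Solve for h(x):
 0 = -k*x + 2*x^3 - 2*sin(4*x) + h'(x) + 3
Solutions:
 h(x) = C1 + k*x^2/2 - x^4/2 - 3*x - cos(4*x)/2


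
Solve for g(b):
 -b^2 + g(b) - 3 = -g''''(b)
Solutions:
 g(b) = b^2 + (C1*sin(sqrt(2)*b/2) + C2*cos(sqrt(2)*b/2))*exp(-sqrt(2)*b/2) + (C3*sin(sqrt(2)*b/2) + C4*cos(sqrt(2)*b/2))*exp(sqrt(2)*b/2) + 3


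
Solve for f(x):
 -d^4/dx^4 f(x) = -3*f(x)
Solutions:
 f(x) = C1*exp(-3^(1/4)*x) + C2*exp(3^(1/4)*x) + C3*sin(3^(1/4)*x) + C4*cos(3^(1/4)*x)


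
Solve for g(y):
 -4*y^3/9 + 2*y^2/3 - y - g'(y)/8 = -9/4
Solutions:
 g(y) = C1 - 8*y^4/9 + 16*y^3/9 - 4*y^2 + 18*y


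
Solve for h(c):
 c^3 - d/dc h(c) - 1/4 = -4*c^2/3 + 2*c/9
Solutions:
 h(c) = C1 + c^4/4 + 4*c^3/9 - c^2/9 - c/4


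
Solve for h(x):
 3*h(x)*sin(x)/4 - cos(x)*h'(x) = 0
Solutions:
 h(x) = C1/cos(x)^(3/4)


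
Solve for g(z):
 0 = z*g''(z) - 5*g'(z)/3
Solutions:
 g(z) = C1 + C2*z^(8/3)


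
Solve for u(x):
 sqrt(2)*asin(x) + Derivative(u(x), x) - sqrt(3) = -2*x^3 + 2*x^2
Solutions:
 u(x) = C1 - x^4/2 + 2*x^3/3 + sqrt(3)*x - sqrt(2)*(x*asin(x) + sqrt(1 - x^2))


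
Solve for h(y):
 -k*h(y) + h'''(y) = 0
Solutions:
 h(y) = C1*exp(k^(1/3)*y) + C2*exp(k^(1/3)*y*(-1 + sqrt(3)*I)/2) + C3*exp(-k^(1/3)*y*(1 + sqrt(3)*I)/2)


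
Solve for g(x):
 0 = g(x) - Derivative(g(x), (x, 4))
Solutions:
 g(x) = C1*exp(-x) + C2*exp(x) + C3*sin(x) + C4*cos(x)


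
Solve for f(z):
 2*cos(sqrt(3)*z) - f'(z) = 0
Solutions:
 f(z) = C1 + 2*sqrt(3)*sin(sqrt(3)*z)/3


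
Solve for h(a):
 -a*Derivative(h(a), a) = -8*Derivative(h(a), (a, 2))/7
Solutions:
 h(a) = C1 + C2*erfi(sqrt(7)*a/4)


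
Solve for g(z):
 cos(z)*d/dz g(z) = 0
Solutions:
 g(z) = C1


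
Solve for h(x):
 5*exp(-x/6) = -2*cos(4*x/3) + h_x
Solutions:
 h(x) = C1 + 3*sin(4*x/3)/2 - 30*exp(-x/6)


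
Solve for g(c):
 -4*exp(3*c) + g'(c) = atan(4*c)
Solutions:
 g(c) = C1 + c*atan(4*c) + 4*exp(3*c)/3 - log(16*c^2 + 1)/8


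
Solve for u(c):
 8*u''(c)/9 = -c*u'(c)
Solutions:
 u(c) = C1 + C2*erf(3*c/4)


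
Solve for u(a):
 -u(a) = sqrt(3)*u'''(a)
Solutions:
 u(a) = C3*exp(-3^(5/6)*a/3) + (C1*sin(3^(1/3)*a/2) + C2*cos(3^(1/3)*a/2))*exp(3^(5/6)*a/6)


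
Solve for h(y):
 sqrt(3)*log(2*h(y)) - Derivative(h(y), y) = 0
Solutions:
 -sqrt(3)*Integral(1/(log(_y) + log(2)), (_y, h(y)))/3 = C1 - y


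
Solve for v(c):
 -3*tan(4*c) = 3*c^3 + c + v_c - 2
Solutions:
 v(c) = C1 - 3*c^4/4 - c^2/2 + 2*c + 3*log(cos(4*c))/4


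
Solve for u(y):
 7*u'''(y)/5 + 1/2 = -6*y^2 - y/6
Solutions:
 u(y) = C1 + C2*y + C3*y^2 - y^5/14 - 5*y^4/1008 - 5*y^3/84


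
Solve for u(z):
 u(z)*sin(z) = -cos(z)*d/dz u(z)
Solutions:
 u(z) = C1*cos(z)


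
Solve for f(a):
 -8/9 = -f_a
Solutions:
 f(a) = C1 + 8*a/9


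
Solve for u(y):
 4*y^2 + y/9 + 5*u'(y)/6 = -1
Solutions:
 u(y) = C1 - 8*y^3/5 - y^2/15 - 6*y/5


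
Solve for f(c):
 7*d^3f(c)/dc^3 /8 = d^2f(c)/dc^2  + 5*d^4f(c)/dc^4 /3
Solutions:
 f(c) = C1 + C2*c + (C3*sin(sqrt(3399)*c/80) + C4*cos(sqrt(3399)*c/80))*exp(21*c/80)


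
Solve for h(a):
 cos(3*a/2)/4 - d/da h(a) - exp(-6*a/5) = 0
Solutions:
 h(a) = C1 + sin(3*a/2)/6 + 5*exp(-6*a/5)/6


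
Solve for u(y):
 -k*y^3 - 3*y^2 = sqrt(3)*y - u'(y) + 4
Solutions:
 u(y) = C1 + k*y^4/4 + y^3 + sqrt(3)*y^2/2 + 4*y


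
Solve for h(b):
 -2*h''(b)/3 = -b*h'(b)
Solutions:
 h(b) = C1 + C2*erfi(sqrt(3)*b/2)


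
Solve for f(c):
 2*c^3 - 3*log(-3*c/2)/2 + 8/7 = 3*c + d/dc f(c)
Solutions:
 f(c) = C1 + c^4/2 - 3*c^2/2 - 3*c*log(-c)/2 + c*(-2*log(3) + log(2) + log(6)/2 + 37/14)


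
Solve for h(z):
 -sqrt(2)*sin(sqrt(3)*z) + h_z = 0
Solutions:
 h(z) = C1 - sqrt(6)*cos(sqrt(3)*z)/3


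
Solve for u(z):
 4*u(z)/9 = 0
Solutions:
 u(z) = 0


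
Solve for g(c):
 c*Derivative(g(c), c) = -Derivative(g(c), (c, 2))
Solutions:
 g(c) = C1 + C2*erf(sqrt(2)*c/2)


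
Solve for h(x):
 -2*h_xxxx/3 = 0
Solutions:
 h(x) = C1 + C2*x + C3*x^2 + C4*x^3


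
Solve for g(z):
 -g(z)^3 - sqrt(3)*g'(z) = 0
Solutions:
 g(z) = -sqrt(6)*sqrt(-1/(C1 - sqrt(3)*z))/2
 g(z) = sqrt(6)*sqrt(-1/(C1 - sqrt(3)*z))/2


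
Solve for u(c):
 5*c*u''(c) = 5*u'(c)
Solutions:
 u(c) = C1 + C2*c^2


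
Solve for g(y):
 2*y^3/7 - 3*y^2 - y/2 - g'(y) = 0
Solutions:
 g(y) = C1 + y^4/14 - y^3 - y^2/4


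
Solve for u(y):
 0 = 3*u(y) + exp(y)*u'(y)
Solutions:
 u(y) = C1*exp(3*exp(-y))


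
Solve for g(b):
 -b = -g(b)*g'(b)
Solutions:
 g(b) = -sqrt(C1 + b^2)
 g(b) = sqrt(C1 + b^2)


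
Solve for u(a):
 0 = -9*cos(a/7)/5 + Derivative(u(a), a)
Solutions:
 u(a) = C1 + 63*sin(a/7)/5


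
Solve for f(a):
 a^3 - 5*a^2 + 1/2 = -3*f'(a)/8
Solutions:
 f(a) = C1 - 2*a^4/3 + 40*a^3/9 - 4*a/3


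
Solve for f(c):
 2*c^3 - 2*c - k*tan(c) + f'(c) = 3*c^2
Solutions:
 f(c) = C1 - c^4/2 + c^3 + c^2 - k*log(cos(c))


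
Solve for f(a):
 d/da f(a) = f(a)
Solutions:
 f(a) = C1*exp(a)


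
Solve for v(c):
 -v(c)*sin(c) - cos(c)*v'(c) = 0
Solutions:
 v(c) = C1*cos(c)


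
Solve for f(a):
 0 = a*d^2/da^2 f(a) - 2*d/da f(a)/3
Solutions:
 f(a) = C1 + C2*a^(5/3)


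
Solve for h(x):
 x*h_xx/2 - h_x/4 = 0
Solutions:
 h(x) = C1 + C2*x^(3/2)


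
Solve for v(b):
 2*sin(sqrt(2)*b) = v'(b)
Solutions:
 v(b) = C1 - sqrt(2)*cos(sqrt(2)*b)


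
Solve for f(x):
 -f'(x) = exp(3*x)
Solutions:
 f(x) = C1 - exp(3*x)/3


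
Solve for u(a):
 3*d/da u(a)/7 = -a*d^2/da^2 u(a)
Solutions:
 u(a) = C1 + C2*a^(4/7)


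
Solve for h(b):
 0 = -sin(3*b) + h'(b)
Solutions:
 h(b) = C1 - cos(3*b)/3


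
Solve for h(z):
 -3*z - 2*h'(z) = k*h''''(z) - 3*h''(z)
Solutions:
 h(z) = C1 + C2*exp(-z*((sqrt((1 - 1/k)/k^2) + 1/k)^(1/3) + 1/(k*(sqrt((1 - 1/k)/k^2) + 1/k)^(1/3)))) + C3*exp(z*((sqrt((1 - 1/k)/k^2) + 1/k)^(1/3)/2 - sqrt(3)*I*(sqrt((1 - 1/k)/k^2) + 1/k)^(1/3)/2 - 2/(k*(-1 + sqrt(3)*I)*(sqrt((1 - 1/k)/k^2) + 1/k)^(1/3)))) + C4*exp(z*((sqrt((1 - 1/k)/k^2) + 1/k)^(1/3)/2 + sqrt(3)*I*(sqrt((1 - 1/k)/k^2) + 1/k)^(1/3)/2 + 2/(k*(1 + sqrt(3)*I)*(sqrt((1 - 1/k)/k^2) + 1/k)^(1/3)))) - 3*z^2/4 - 9*z/4


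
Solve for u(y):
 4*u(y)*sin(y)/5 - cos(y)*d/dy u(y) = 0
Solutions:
 u(y) = C1/cos(y)^(4/5)


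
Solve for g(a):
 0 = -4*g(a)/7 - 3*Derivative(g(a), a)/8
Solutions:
 g(a) = C1*exp(-32*a/21)


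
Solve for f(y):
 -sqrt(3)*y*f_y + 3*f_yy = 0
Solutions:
 f(y) = C1 + C2*erfi(sqrt(2)*3^(3/4)*y/6)


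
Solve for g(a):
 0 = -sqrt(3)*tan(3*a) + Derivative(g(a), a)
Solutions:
 g(a) = C1 - sqrt(3)*log(cos(3*a))/3


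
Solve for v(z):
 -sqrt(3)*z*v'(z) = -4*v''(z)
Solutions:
 v(z) = C1 + C2*erfi(sqrt(2)*3^(1/4)*z/4)


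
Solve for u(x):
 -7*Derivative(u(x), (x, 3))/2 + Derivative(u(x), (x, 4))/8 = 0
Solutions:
 u(x) = C1 + C2*x + C3*x^2 + C4*exp(28*x)


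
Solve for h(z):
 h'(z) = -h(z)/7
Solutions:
 h(z) = C1*exp(-z/7)


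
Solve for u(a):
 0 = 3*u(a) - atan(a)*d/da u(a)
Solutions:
 u(a) = C1*exp(3*Integral(1/atan(a), a))


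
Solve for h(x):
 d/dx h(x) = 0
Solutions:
 h(x) = C1


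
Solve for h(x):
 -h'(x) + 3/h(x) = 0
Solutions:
 h(x) = -sqrt(C1 + 6*x)
 h(x) = sqrt(C1 + 6*x)


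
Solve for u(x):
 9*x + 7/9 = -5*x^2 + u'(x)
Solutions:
 u(x) = C1 + 5*x^3/3 + 9*x^2/2 + 7*x/9


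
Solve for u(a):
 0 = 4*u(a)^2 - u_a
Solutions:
 u(a) = -1/(C1 + 4*a)


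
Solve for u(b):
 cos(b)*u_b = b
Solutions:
 u(b) = C1 + Integral(b/cos(b), b)


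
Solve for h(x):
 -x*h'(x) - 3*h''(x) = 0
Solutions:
 h(x) = C1 + C2*erf(sqrt(6)*x/6)


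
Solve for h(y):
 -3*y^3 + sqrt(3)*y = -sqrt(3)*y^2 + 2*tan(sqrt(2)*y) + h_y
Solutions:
 h(y) = C1 - 3*y^4/4 + sqrt(3)*y^3/3 + sqrt(3)*y^2/2 + sqrt(2)*log(cos(sqrt(2)*y))


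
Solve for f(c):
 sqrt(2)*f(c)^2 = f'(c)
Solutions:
 f(c) = -1/(C1 + sqrt(2)*c)


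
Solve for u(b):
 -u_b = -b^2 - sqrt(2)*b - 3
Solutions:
 u(b) = C1 + b^3/3 + sqrt(2)*b^2/2 + 3*b


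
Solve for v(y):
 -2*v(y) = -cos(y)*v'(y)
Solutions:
 v(y) = C1*(sin(y) + 1)/(sin(y) - 1)


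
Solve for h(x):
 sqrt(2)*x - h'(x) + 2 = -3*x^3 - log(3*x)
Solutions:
 h(x) = C1 + 3*x^4/4 + sqrt(2)*x^2/2 + x*log(x) + x + x*log(3)


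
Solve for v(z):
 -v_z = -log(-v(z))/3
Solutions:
 -li(-v(z)) = C1 + z/3


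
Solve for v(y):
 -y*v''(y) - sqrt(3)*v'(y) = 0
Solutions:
 v(y) = C1 + C2*y^(1 - sqrt(3))


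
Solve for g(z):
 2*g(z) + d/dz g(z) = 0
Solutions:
 g(z) = C1*exp(-2*z)


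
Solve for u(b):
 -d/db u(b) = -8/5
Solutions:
 u(b) = C1 + 8*b/5


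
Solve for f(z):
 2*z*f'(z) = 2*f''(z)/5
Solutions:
 f(z) = C1 + C2*erfi(sqrt(10)*z/2)


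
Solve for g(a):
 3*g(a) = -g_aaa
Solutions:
 g(a) = C3*exp(-3^(1/3)*a) + (C1*sin(3^(5/6)*a/2) + C2*cos(3^(5/6)*a/2))*exp(3^(1/3)*a/2)


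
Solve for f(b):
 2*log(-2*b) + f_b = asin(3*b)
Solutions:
 f(b) = C1 - 2*b*log(-b) + b*asin(3*b) - 2*b*log(2) + 2*b + sqrt(1 - 9*b^2)/3


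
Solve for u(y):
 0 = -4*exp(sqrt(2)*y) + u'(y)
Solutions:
 u(y) = C1 + 2*sqrt(2)*exp(sqrt(2)*y)


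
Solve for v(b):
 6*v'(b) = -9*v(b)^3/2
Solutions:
 v(b) = -sqrt(2)*sqrt(-1/(C1 - 3*b))
 v(b) = sqrt(2)*sqrt(-1/(C1 - 3*b))


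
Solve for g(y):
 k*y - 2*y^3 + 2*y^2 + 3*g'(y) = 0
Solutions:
 g(y) = C1 - k*y^2/6 + y^4/6 - 2*y^3/9


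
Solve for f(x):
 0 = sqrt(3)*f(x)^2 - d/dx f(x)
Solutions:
 f(x) = -1/(C1 + sqrt(3)*x)


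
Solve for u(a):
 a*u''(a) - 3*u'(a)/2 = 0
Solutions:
 u(a) = C1 + C2*a^(5/2)


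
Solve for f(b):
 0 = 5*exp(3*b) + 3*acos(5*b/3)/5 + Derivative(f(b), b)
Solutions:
 f(b) = C1 - 3*b*acos(5*b/3)/5 + 3*sqrt(9 - 25*b^2)/25 - 5*exp(3*b)/3


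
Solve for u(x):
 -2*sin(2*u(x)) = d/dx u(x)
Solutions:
 u(x) = pi - acos((-C1 - exp(8*x))/(C1 - exp(8*x)))/2
 u(x) = acos((-C1 - exp(8*x))/(C1 - exp(8*x)))/2


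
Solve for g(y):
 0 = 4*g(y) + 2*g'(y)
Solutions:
 g(y) = C1*exp(-2*y)


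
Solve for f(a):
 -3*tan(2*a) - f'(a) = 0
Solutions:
 f(a) = C1 + 3*log(cos(2*a))/2


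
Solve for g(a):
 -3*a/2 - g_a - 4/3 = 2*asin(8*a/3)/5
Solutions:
 g(a) = C1 - 3*a^2/4 - 2*a*asin(8*a/3)/5 - 4*a/3 - sqrt(9 - 64*a^2)/20


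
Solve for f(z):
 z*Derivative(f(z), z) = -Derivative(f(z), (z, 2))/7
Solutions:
 f(z) = C1 + C2*erf(sqrt(14)*z/2)


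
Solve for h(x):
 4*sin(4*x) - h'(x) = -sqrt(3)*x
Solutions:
 h(x) = C1 + sqrt(3)*x^2/2 - cos(4*x)


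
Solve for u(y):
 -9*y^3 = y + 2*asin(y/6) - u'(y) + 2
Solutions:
 u(y) = C1 + 9*y^4/4 + y^2/2 + 2*y*asin(y/6) + 2*y + 2*sqrt(36 - y^2)


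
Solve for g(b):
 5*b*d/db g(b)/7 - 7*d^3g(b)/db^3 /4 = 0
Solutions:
 g(b) = C1 + Integral(C2*airyai(140^(1/3)*b/7) + C3*airybi(140^(1/3)*b/7), b)
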